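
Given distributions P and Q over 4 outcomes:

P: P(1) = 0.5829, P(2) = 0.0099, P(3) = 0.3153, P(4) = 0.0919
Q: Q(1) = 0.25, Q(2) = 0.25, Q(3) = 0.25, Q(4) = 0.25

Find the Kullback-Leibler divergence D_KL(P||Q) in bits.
0.6387 bits

D_KL(P||Q) = Σ P(x) log₂(P(x)/Q(x))

Computing term by term:
  P(1)·log₂(P(1)/Q(1)) = 0.5829·log₂(0.5829/0.25) = 0.71191
  P(2)·log₂(P(2)/Q(2)) = 0.0099·log₂(0.0099/0.25) = -0.04612
  P(3)·log₂(P(3)/Q(3)) = 0.3153·log₂(0.3153/0.25) = 0.10556
  P(4)·log₂(P(4)/Q(4)) = 0.0919·log₂(0.0919/0.25) = -0.13268

D_KL(P||Q) = 0.71191 - 0.04612 + 0.10556 - 0.13268 = 0.63867 ≈ 0.6387 bits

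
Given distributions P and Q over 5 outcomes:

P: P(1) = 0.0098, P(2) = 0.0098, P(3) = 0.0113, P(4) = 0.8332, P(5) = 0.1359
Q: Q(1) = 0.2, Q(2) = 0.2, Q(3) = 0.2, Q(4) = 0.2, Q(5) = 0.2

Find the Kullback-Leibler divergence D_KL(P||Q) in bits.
1.5074 bits

D_KL(P||Q) = Σ P(x) log₂(P(x)/Q(x))

Computing term by term:
  P(1)·log₂(P(1)/Q(1)) = 0.0098·log₂(0.0098/0.2) = -0.04264
  P(2)·log₂(P(2)/Q(2)) = 0.0098·log₂(0.0098/0.2) = -0.04264
  P(3)·log₂(P(3)/Q(3)) = 0.0113·log₂(0.0113/0.2) = -0.04685
  P(4)·log₂(P(4)/Q(4)) = 0.8332·log₂(0.8332/0.2) = 1.71528
  P(5)·log₂(P(5)/Q(5)) = 0.1359·log₂(0.1359/0.2) = -0.07576

D_KL(P||Q) = -0.04264 - 0.04264 - 0.04685 + 1.71528 - 0.07576 = 1.50739 ≈ 1.5074 bits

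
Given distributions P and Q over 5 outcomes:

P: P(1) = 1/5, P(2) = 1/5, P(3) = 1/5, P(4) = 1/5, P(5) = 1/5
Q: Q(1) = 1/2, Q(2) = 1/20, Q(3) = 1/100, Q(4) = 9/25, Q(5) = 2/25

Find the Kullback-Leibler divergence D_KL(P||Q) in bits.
1.0948 bits

D_KL(P||Q) = Σ P(x) log₂(P(x)/Q(x))

Computing term by term:
  P(1)·log₂(P(1)/Q(1)) = (1/5)·log₂((1/5)/(1/2)) = -0.26439
  P(2)·log₂(P(2)/Q(2)) = (1/5)·log₂((1/5)/(1/20)) = 0.40000
  P(3)·log₂(P(3)/Q(3)) = (1/5)·log₂((1/5)/(1/100)) = 0.86439
  P(4)·log₂(P(4)/Q(4)) = (1/5)·log₂((1/5)/(9/25)) = -0.16960
  P(5)·log₂(P(5)/Q(5)) = (1/5)·log₂((1/5)/(2/25)) = 0.26439

D_KL(P||Q) = -0.26439 + 0.40000 + 0.86439 - 0.16960 + 0.26439 = 1.09479 ≈ 1.0948 bits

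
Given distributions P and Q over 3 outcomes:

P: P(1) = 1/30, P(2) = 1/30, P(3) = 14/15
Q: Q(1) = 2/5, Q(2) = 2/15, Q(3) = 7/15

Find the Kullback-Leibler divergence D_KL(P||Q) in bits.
0.7472 bits

D_KL(P||Q) = Σ P(x) log₂(P(x)/Q(x))

Computing term by term:
  P(1)·log₂(P(1)/Q(1)) = (1/30)·log₂((1/30)/(2/5)) = -0.11950
  P(2)·log₂(P(2)/Q(2)) = (1/30)·log₂((1/30)/(2/15)) = -0.06667
  P(3)·log₂(P(3)/Q(3)) = (14/15)·log₂((14/15)/(7/15)) = 0.93333

D_KL(P||Q) = -0.11950 - 0.06667 + 0.93333 = 0.74716 ≈ 0.7472 bits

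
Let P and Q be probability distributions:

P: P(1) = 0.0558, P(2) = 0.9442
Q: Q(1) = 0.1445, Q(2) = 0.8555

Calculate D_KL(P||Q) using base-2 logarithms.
0.0578 bits

D_KL(P||Q) = Σ P(x) log₂(P(x)/Q(x))

Computing term by term:
  P(1)·log₂(P(1)/Q(1)) = 0.0558·log₂(0.0558/0.1445) = -0.07660
  P(2)·log₂(P(2)/Q(2)) = 0.9442·log₂(0.9442/0.8555) = 0.13438

D_KL(P||Q) = -0.07660 + 0.13438 = 0.05778 ≈ 0.0578 bits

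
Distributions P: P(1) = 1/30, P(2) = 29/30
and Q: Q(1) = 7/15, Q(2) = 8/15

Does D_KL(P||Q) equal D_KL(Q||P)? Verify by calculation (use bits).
D_KL(P||Q) = 0.7025 bits, D_KL(Q||P) = 1.3192 bits. No — D_KL(P||Q) ≠ D_KL(Q||P) for this pair.

D_KL(P||Q) = Σ P(x) log₂(P(x)/Q(x))

Computing term by term:
  P(1)·log₂(P(1)/Q(1)) = (1/30)·log₂((1/30)/(7/15)) = -0.12691
  P(2)·log₂(P(2)/Q(2)) = (29/30)·log₂((29/30)/(8/15)) = 0.82938

D_KL(P||Q) = -0.12691 + 0.82938 = 0.70247 ≈ 0.7025 bits

D_KL(Q||P) = Σ Q(x) log₂(Q(x)/P(x))

Computing term by term:
  Q(1)·log₂(Q(1)/P(1)) = (7/15)·log₂((7/15)/(1/30)) = 1.77677
  Q(2)·log₂(Q(2)/P(2)) = (8/15)·log₂((8/15)/(29/30)) = -0.45759

D_KL(Q||P) = 1.77677 - 0.45759 = 1.31918 ≈ 1.3192 bits

These are NOT equal (difference: 0.6167 bits). KL divergence is asymmetric: D_KL(P||Q) ≠ D_KL(Q||P) in general.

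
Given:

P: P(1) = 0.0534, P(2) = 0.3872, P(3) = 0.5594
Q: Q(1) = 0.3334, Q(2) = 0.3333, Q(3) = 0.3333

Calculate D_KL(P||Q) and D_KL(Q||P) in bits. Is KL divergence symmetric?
D_KL(P||Q) = 0.3605 bits, D_KL(Q||P) = 0.5599 bits. No, KL divergence is not symmetric.

D_KL(P||Q) = Σ P(x) log₂(P(x)/Q(x))

Computing term by term:
  P(1)·log₂(P(1)/Q(1)) = 0.0534·log₂(0.0534/0.3334) = -0.14110
  P(2)·log₂(P(2)/Q(2)) = 0.3872·log₂(0.3872/0.3333) = 0.08373
  P(3)·log₂(P(3)/Q(3)) = 0.5594·log₂(0.5594/0.3333) = 0.41790

D_KL(P||Q) = -0.14110 + 0.08373 + 0.41790 = 0.36053 ≈ 0.3605 bits

D_KL(Q||P) = Σ Q(x) log₂(Q(x)/P(x))

Computing term by term:
  Q(1)·log₂(Q(1)/P(1)) = 0.3334·log₂(0.3334/0.0534) = 0.88096
  Q(2)·log₂(Q(2)/P(2)) = 0.3333·log₂(0.3333/0.3872) = -0.07208
  Q(3)·log₂(Q(3)/P(3)) = 0.3333·log₂(0.3333/0.5594) = -0.24899

D_KL(Q||P) = 0.88096 - 0.07208 - 0.24899 = 0.55989 ≈ 0.5599 bits

These are NOT equal (difference: 0.1994 bits). KL divergence is asymmetric: D_KL(P||Q) ≠ D_KL(Q||P) in general.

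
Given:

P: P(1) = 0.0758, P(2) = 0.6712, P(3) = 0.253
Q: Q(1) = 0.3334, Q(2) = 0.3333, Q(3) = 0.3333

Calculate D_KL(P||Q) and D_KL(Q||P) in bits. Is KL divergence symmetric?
D_KL(P||Q) = 0.4153 bits, D_KL(Q||P) = 0.5084 bits. No, KL divergence is not symmetric.

D_KL(P||Q) = Σ P(x) log₂(P(x)/Q(x))

Computing term by term:
  P(1)·log₂(P(1)/Q(1)) = 0.0758·log₂(0.0758/0.3334) = -0.16198
  P(2)·log₂(P(2)/Q(2)) = 0.6712·log₂(0.6712/0.3333) = 0.67786
  P(3)·log₂(P(3)/Q(3)) = 0.253·log₂(0.253/0.3333) = -0.10061

D_KL(P||Q) = -0.16198 + 0.67786 - 0.10061 = 0.41527 ≈ 0.4153 bits

D_KL(Q||P) = Σ Q(x) log₂(Q(x)/P(x))

Computing term by term:
  Q(1)·log₂(Q(1)/P(1)) = 0.3334·log₂(0.3334/0.0758) = 0.71247
  Q(2)·log₂(Q(2)/P(2)) = 0.3333·log₂(0.3333/0.6712) = -0.33661
  Q(3)·log₂(Q(3)/P(3)) = 0.3333·log₂(0.3333/0.253) = 0.13255

D_KL(Q||P) = 0.71247 - 0.33661 + 0.13255 = 0.50841 ≈ 0.5084 bits

These are NOT equal (difference: 0.0931 bits). KL divergence is asymmetric: D_KL(P||Q) ≠ D_KL(Q||P) in general.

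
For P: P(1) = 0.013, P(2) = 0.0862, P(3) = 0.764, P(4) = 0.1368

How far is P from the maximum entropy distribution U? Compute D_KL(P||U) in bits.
0.9244 bits

U(i) = 1/4 for all i

D_KL(P||U) = Σ P(x) log₂(P(x) / (1/4))
           = Σ P(x) log₂(P(x)) + log₂(4)
           = log₂(4) - H(P)

H(P) = -Σ P(x) log₂(P(x)):
  -P(1)·log₂(P(1)) = -(0.013)·log₂(0.013) = 0.08145
  -P(2)·log₂(P(2)) = -(0.0862)·log₂(0.0862) = 0.30482
  -P(3)·log₂(P(3)) = -(0.764)·log₂(0.764) = 0.29670
  -P(4)·log₂(P(4)) = -(0.1368)·log₂(0.1368) = 0.39260
H(P) = 0.08145 + 0.30482 + 0.29670 + 0.39260 = 1.07557 bits

log₂(4) = 2.00000 bits

D_KL(P||U) = 2.00000 - 1.07557 = 0.92443 ≈ 0.9244 bits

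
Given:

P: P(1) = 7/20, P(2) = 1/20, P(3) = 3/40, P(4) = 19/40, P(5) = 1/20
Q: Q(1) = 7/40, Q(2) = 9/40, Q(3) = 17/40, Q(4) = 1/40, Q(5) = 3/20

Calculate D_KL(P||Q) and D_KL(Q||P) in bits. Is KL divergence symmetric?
D_KL(P||Q) = 1.9923 bits, D_KL(Q||P) = 1.5083 bits. No, KL divergence is not symmetric.

D_KL(P||Q) = Σ P(x) log₂(P(x)/Q(x))

Computing term by term:
  P(1)·log₂(P(1)/Q(1)) = (7/20)·log₂((7/20)/(7/40)) = 0.35000
  P(2)·log₂(P(2)/Q(2)) = (1/20)·log₂((1/20)/(9/40)) = -0.10850
  P(3)·log₂(P(3)/Q(3)) = (3/40)·log₂((3/40)/(17/40)) = -0.18769
  P(4)·log₂(P(4)/Q(4)) = (19/40)·log₂((19/40)/(1/40)) = 2.01777
  P(5)·log₂(P(5)/Q(5)) = (1/20)·log₂((1/20)/(3/20)) = -0.07925

D_KL(P||Q) = 0.35000 - 0.10850 - 0.18769 + 2.01777 - 0.07925 = 1.99233 ≈ 1.9923 bits

D_KL(Q||P) = Σ Q(x) log₂(Q(x)/P(x))

Computing term by term:
  Q(1)·log₂(Q(1)/P(1)) = (7/40)·log₂((7/40)/(7/20)) = -0.17500
  Q(2)·log₂(Q(2)/P(2)) = (9/40)·log₂((9/40)/(1/20)) = 0.48823
  Q(3)·log₂(Q(3)/P(3)) = (17/40)·log₂((17/40)/(3/40)) = 1.06356
  Q(4)·log₂(Q(4)/P(4)) = (1/40)·log₂((1/40)/(19/40)) = -0.10620
  Q(5)·log₂(Q(5)/P(5)) = (3/20)·log₂((3/20)/(1/20)) = 0.23774

D_KL(Q||P) = -0.17500 + 0.48823 + 1.06356 - 0.10620 + 0.23774 = 1.50833 ≈ 1.5083 bits

These are NOT equal (difference: 0.4840 bits). KL divergence is asymmetric: D_KL(P||Q) ≠ D_KL(Q||P) in general.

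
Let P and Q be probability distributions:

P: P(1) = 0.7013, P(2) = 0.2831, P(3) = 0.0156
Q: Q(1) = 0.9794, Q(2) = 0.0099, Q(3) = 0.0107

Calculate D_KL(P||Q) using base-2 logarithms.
1.0401 bits

D_KL(P||Q) = Σ P(x) log₂(P(x)/Q(x))

Computing term by term:
  P(1)·log₂(P(1)/Q(1)) = 0.7013·log₂(0.7013/0.9794) = -0.33793
  P(2)·log₂(P(2)/Q(2)) = 0.2831·log₂(0.2831/0.0099) = 1.36956
  P(3)·log₂(P(3)/Q(3)) = 0.0156·log₂(0.0156/0.0107) = 0.00849

D_KL(P||Q) = -0.33793 + 1.36956 + 0.00849 = 1.04012 ≈ 1.0401 bits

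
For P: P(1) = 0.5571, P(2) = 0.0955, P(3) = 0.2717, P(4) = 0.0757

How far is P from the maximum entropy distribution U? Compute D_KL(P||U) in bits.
0.4136 bits

U(i) = 1/4 for all i

D_KL(P||U) = Σ P(x) log₂(P(x) / (1/4))
           = Σ P(x) log₂(P(x)) + log₂(4)
           = log₂(4) - H(P)

H(P) = -Σ P(x) log₂(P(x)):
  -P(1)·log₂(P(1)) = -(0.5571)·log₂(0.5571) = 0.47019
  -P(2)·log₂(P(2)) = -(0.0955)·log₂(0.0955) = 0.32359
  -P(3)·log₂(P(3)) = -(0.2717)·log₂(0.2717) = 0.51077
  -P(4)·log₂(P(4)) = -(0.0757)·log₂(0.0757) = 0.28187
H(P) = 0.47019 + 0.32359 + 0.51077 + 0.28187 = 1.58642 bits

log₂(4) = 2.00000 bits

D_KL(P||U) = 2.00000 - 1.58642 = 0.41358 ≈ 0.4136 bits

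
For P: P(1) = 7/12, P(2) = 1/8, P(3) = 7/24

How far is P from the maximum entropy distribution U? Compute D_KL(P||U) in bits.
0.2379 bits

U(i) = 1/3 for all i

D_KL(P||U) = Σ P(x) log₂(P(x) / (1/3))
           = Σ P(x) log₂(P(x)) + log₂(3)
           = log₂(3) - H(P)

H(P) = -Σ P(x) log₂(P(x)):
  -P(1)·log₂(P(1)) = -(7/12)·log₂(7/12) = 0.45360
  -P(2)·log₂(P(2)) = -(1/8)·log₂(1/8) = 0.37500
  -P(3)·log₂(P(3)) = -(7/24)·log₂(7/24) = 0.51847
H(P) = 0.45360 + 0.37500 + 0.51847 = 1.34707 bits

log₂(3) = 1.58496 bits

D_KL(P||U) = 1.58496 - 1.34707 = 0.23789 ≈ 0.2379 bits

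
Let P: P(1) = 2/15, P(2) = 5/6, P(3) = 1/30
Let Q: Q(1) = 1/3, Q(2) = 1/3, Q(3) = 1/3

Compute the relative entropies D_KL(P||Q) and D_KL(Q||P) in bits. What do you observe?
D_KL(P||Q) = 0.8146 bits, D_KL(Q||P) = 1.1073 bits. The two directions give different values (D_KL(Q||P) exceeds D_KL(P||Q) by 0.2927 bits): KL divergence is asymmetric.

D_KL(P||Q) = Σ P(x) log₂(P(x)/Q(x))

Computing term by term:
  P(1)·log₂(P(1)/Q(1)) = (2/15)·log₂((2/15)/(1/3)) = -0.17626
  P(2)·log₂(P(2)/Q(2)) = (5/6)·log₂((5/6)/(1/3)) = 1.10161
  P(3)·log₂(P(3)/Q(3)) = (1/30)·log₂((1/30)/(1/3)) = -0.11073

D_KL(P||Q) = -0.17626 + 1.10161 - 0.11073 = 0.81462 ≈ 0.8146 bits

D_KL(Q||P) = Σ Q(x) log₂(Q(x)/P(x))

Computing term by term:
  Q(1)·log₂(Q(1)/P(1)) = (1/3)·log₂((1/3)/(2/15)) = 0.44064
  Q(2)·log₂(Q(2)/P(2)) = (1/3)·log₂((1/3)/(5/6)) = -0.44064
  Q(3)·log₂(Q(3)/P(3)) = (1/3)·log₂((1/3)/(1/30)) = 1.10731

D_KL(Q||P) = 0.44064 - 0.44064 + 1.10731 = 1.10731 ≈ 1.1073 bits

These are NOT equal (difference: 0.2927 bits). KL divergence is asymmetric: D_KL(P||Q) ≠ D_KL(Q||P) in general.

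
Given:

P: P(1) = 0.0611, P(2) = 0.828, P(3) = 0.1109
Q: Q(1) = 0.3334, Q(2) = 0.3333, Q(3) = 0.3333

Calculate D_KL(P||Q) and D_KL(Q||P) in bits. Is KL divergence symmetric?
D_KL(P||Q) = 0.7614 bits, D_KL(Q||P) = 0.9077 bits. No, KL divergence is not symmetric.

D_KL(P||Q) = Σ P(x) log₂(P(x)/Q(x))

Computing term by term:
  P(1)·log₂(P(1)/Q(1)) = 0.0611·log₂(0.0611/0.3334) = -0.14957
  P(2)·log₂(P(2)/Q(2)) = 0.828·log₂(0.828/0.3333) = 1.08701
  P(3)·log₂(P(3)/Q(3)) = 0.1109·log₂(0.1109/0.3333) = -0.17606

D_KL(P||Q) = -0.14957 + 1.08701 - 0.17606 = 0.76138 ≈ 0.7614 bits

D_KL(Q||P) = Σ Q(x) log₂(Q(x)/P(x))

Computing term by term:
  Q(1)·log₂(Q(1)/P(1)) = 0.3334·log₂(0.3334/0.0611) = 0.81617
  Q(2)·log₂(Q(2)/P(2)) = 0.3333·log₂(0.3333/0.828) = -0.43756
  Q(3)·log₂(Q(3)/P(3)) = 0.3333·log₂(0.3333/0.1109) = 0.52913

D_KL(Q||P) = 0.81617 - 0.43756 + 0.52913 = 0.90774 ≈ 0.9077 bits

These are NOT equal (difference: 0.1463 bits). KL divergence is asymmetric: D_KL(P||Q) ≠ D_KL(Q||P) in general.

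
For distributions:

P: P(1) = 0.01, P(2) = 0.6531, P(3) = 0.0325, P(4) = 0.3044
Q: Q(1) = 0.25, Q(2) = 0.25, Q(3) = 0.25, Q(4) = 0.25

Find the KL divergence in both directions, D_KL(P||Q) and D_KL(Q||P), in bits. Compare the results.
D_KL(P||Q) = 0.8492 bits, D_KL(Q||P) = 1.4795 bits. D_KL(Q||P) is larger than D_KL(P||Q) by 0.6303 bits; the two directions differ.

D_KL(P||Q) = Σ P(x) log₂(P(x)/Q(x))

Computing term by term:
  P(1)·log₂(P(1)/Q(1)) = 0.01·log₂(0.01/0.25) = -0.04644
  P(2)·log₂(P(2)/Q(2)) = 0.6531·log₂(0.6531/0.25) = 0.90479
  P(3)·log₂(P(3)/Q(3)) = 0.0325·log₂(0.0325/0.25) = -0.09566
  P(4)·log₂(P(4)/Q(4)) = 0.3044·log₂(0.3044/0.25) = 0.08646

D_KL(P||Q) = -0.04644 + 0.90479 - 0.09566 + 0.08646 = 0.84915 ≈ 0.8492 bits

D_KL(Q||P) = Σ Q(x) log₂(Q(x)/P(x))

Computing term by term:
  Q(1)·log₂(Q(1)/P(1)) = 0.25·log₂(0.25/0.01) = 1.16096
  Q(2)·log₂(Q(2)/P(2)) = 0.25·log₂(0.25/0.6531) = -0.34634
  Q(3)·log₂(Q(3)/P(3)) = 0.25·log₂(0.25/0.0325) = 0.73585
  Q(4)·log₂(Q(4)/P(4)) = 0.25·log₂(0.25/0.3044) = -0.07101

D_KL(Q||P) = 1.16096 - 0.34634 + 0.73585 - 0.07101 = 1.47946 ≈ 1.4795 bits

These are NOT equal (difference: 0.6303 bits). KL divergence is asymmetric: D_KL(P||Q) ≠ D_KL(Q||P) in general.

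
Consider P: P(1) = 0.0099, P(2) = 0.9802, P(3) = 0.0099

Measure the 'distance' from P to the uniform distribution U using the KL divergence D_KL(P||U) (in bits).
1.4248 bits

U(i) = 1/3 for all i

D_KL(P||U) = Σ P(x) log₂(P(x) / (1/3))
           = Σ P(x) log₂(P(x)) + log₂(3)
           = log₂(3) - H(P)

H(P) = -Σ P(x) log₂(P(x)):
  -P(1)·log₂(P(1)) = -(0.0099)·log₂(0.0099) = 0.06592
  -P(2)·log₂(P(2)) = -(0.9802)·log₂(0.9802) = 0.02828
  -P(3)·log₂(P(3)) = -(0.0099)·log₂(0.0099) = 0.06592
H(P) = 0.06592 + 0.02828 + 0.06592 = 0.16012 bits

log₂(3) = 1.58496 bits

D_KL(P||U) = 1.58496 - 0.16012 = 1.42484 ≈ 1.4248 bits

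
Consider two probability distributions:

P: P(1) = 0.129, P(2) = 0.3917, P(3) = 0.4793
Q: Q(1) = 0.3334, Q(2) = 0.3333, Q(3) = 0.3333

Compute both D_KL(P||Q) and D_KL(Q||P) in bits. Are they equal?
D_KL(P||Q) = 0.1657 bits, D_KL(Q||P) = 0.2044 bits. No, they are not equal.

D_KL(P||Q) = Σ P(x) log₂(P(x)/Q(x))

Computing term by term:
  P(1)·log₂(P(1)/Q(1)) = 0.129·log₂(0.129/0.3334) = -0.17671
  P(2)·log₂(P(2)/Q(2)) = 0.3917·log₂(0.3917/0.3333) = 0.09124
  P(3)·log₂(P(3)/Q(3)) = 0.4793·log₂(0.4793/0.3333) = 0.25120

D_KL(P||Q) = -0.17671 + 0.09124 + 0.25120 = 0.16573 ≈ 0.1657 bits

D_KL(Q||P) = Σ Q(x) log₂(Q(x)/P(x))

Computing term by term:
  Q(1)·log₂(Q(1)/P(1)) = 0.3334·log₂(0.3334/0.129) = 0.45672
  Q(2)·log₂(Q(2)/P(2)) = 0.3333·log₂(0.3333/0.3917) = -0.07763
  Q(3)·log₂(Q(3)/P(3)) = 0.3333·log₂(0.3333/0.4793) = -0.17469

D_KL(Q||P) = 0.45672 - 0.07763 - 0.17469 = 0.20440 ≈ 0.2044 bits

These are NOT equal (difference: 0.0387 bits). KL divergence is asymmetric: D_KL(P||Q) ≠ D_KL(Q||P) in general.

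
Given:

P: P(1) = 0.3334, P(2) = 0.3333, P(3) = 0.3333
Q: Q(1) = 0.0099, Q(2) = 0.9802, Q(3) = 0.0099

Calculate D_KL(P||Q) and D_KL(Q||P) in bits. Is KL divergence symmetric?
D_KL(P||Q) = 2.8638 bits, D_KL(Q||P) = 1.4250 bits. No, KL divergence is not symmetric.

D_KL(P||Q) = Σ P(x) log₂(P(x)/Q(x))

Computing term by term:
  P(1)·log₂(P(1)/Q(1)) = 0.3334·log₂(0.3334/0.0099) = 1.69157
  P(2)·log₂(P(2)/Q(2)) = 0.3333·log₂(0.3333/0.9802) = -0.51870
  P(3)·log₂(P(3)/Q(3)) = 0.3333·log₂(0.3333/0.0099) = 1.69091

D_KL(P||Q) = 1.69157 - 0.51870 + 1.69091 = 2.86378 ≈ 2.8638 bits

D_KL(Q||P) = Σ Q(x) log₂(Q(x)/P(x))

Computing term by term:
  Q(1)·log₂(Q(1)/P(1)) = 0.0099·log₂(0.0099/0.3334) = -0.05023
  Q(2)·log₂(Q(2)/P(2)) = 0.9802·log₂(0.9802/0.3333) = 1.52544
  Q(3)·log₂(Q(3)/P(3)) = 0.0099·log₂(0.0099/0.3333) = -0.05023

D_KL(Q||P) = -0.05023 + 1.52544 - 0.05023 = 1.42498 ≈ 1.4250 bits

These are NOT equal (difference: 1.4388 bits). KL divergence is asymmetric: D_KL(P||Q) ≠ D_KL(Q||P) in general.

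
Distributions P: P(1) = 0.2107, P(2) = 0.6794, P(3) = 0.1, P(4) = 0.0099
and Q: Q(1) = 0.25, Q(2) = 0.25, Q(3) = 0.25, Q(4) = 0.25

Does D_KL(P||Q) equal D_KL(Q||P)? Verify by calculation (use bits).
D_KL(P||Q) = 0.7496 bits, D_KL(Q||P) = 1.1962 bits. No — D_KL(P||Q) ≠ D_KL(Q||P) for this pair.

D_KL(P||Q) = Σ P(x) log₂(P(x)/Q(x))

Computing term by term:
  P(1)·log₂(P(1)/Q(1)) = 0.2107·log₂(0.2107/0.25) = -0.05199
  P(2)·log₂(P(2)/Q(2)) = 0.6794·log₂(0.6794/0.25) = 0.97992
  P(3)·log₂(P(3)/Q(3)) = 0.1·log₂(0.1/0.25) = -0.13219
  P(4)·log₂(P(4)/Q(4)) = 0.0099·log₂(0.0099/0.25) = -0.04612

D_KL(P||Q) = -0.05199 + 0.97992 - 0.13219 - 0.04612 = 0.74962 ≈ 0.7496 bits

D_KL(Q||P) = Σ Q(x) log₂(Q(x)/P(x))

Computing term by term:
  Q(1)·log₂(Q(1)/P(1)) = 0.25·log₂(0.25/0.2107) = 0.06168
  Q(2)·log₂(Q(2)/P(2)) = 0.25·log₂(0.25/0.6794) = -0.36058
  Q(3)·log₂(Q(3)/P(3)) = 0.25·log₂(0.25/0.1) = 0.33048
  Q(4)·log₂(Q(4)/P(4)) = 0.25·log₂(0.25/0.0099) = 1.16459

D_KL(Q||P) = 0.06168 - 0.36058 + 0.33048 + 1.16459 = 1.19617 ≈ 1.1962 bits

These are NOT equal (difference: 0.4466 bits). KL divergence is asymmetric: D_KL(P||Q) ≠ D_KL(Q||P) in general.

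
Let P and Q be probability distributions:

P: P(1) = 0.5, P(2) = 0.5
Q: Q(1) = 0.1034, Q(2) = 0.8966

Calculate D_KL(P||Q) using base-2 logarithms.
0.7156 bits

D_KL(P||Q) = Σ P(x) log₂(P(x)/Q(x))

Computing term by term:
  P(1)·log₂(P(1)/Q(1)) = 0.5·log₂(0.5/0.1034) = 1.13685
  P(2)·log₂(P(2)/Q(2)) = 0.5·log₂(0.5/0.8966) = -0.42127

D_KL(P||Q) = 1.13685 - 0.42127 = 0.71558 ≈ 0.7156 bits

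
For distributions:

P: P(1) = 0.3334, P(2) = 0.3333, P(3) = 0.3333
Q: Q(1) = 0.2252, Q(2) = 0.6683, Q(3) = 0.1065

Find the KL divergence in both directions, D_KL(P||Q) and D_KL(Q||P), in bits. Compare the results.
D_KL(P||Q) = 0.4028 bits, D_KL(Q||P) = 0.3680 bits. D_KL(P||Q) is larger than D_KL(Q||P) by 0.0348 bits; the two directions differ.

D_KL(P||Q) = Σ P(x) log₂(P(x)/Q(x))

Computing term by term:
  P(1)·log₂(P(1)/Q(1)) = 0.3334·log₂(0.3334/0.2252) = 0.18872
  P(2)·log₂(P(2)/Q(2)) = 0.3333·log₂(0.3333/0.6683) = -0.33452
  P(3)·log₂(P(3)/Q(3)) = 0.3333·log₂(0.3333/0.1065) = 0.54860

D_KL(P||Q) = 0.18872 - 0.33452 + 0.54860 = 0.40280 ≈ 0.4028 bits

D_KL(Q||P) = Σ Q(x) log₂(Q(x)/P(x))

Computing term by term:
  Q(1)·log₂(Q(1)/P(1)) = 0.2252·log₂(0.2252/0.3334) = -0.12747
  Q(2)·log₂(Q(2)/P(2)) = 0.6683·log₂(0.6683/0.3333) = 0.67076
  Q(3)·log₂(Q(3)/P(3)) = 0.1065·log₂(0.1065/0.3333) = -0.17530

D_KL(Q||P) = -0.12747 + 0.67076 - 0.17530 = 0.36799 ≈ 0.3680 bits

These are NOT equal (difference: 0.0348 bits). KL divergence is asymmetric: D_KL(P||Q) ≠ D_KL(Q||P) in general.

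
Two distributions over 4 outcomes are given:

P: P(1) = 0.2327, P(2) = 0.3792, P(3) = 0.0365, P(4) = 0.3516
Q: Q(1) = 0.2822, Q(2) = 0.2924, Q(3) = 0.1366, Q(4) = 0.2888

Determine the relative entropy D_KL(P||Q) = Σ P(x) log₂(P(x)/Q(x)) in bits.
0.1078 bits

D_KL(P||Q) = Σ P(x) log₂(P(x)/Q(x))

Computing term by term:
  P(1)·log₂(P(1)/Q(1)) = 0.2327·log₂(0.2327/0.2822) = -0.06475
  P(2)·log₂(P(2)/Q(2)) = 0.3792·log₂(0.3792/0.2924) = 0.14221
  P(3)·log₂(P(3)/Q(3)) = 0.0365·log₂(0.0365/0.1366) = -0.06950
  P(4)·log₂(P(4)/Q(4)) = 0.3516·log₂(0.3516/0.2888) = 0.09981

D_KL(P||Q) = -0.06475 + 0.14221 - 0.06950 + 0.09981 = 0.10777 ≈ 0.1078 bits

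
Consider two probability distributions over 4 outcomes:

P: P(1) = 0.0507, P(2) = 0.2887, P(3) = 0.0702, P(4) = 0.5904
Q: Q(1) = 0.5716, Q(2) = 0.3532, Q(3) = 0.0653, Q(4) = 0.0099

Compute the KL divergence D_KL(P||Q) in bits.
3.2284 bits

D_KL(P||Q) = Σ P(x) log₂(P(x)/Q(x))

Computing term by term:
  P(1)·log₂(P(1)/Q(1)) = 0.0507·log₂(0.0507/0.5716) = -0.17719
  P(2)·log₂(P(2)/Q(2)) = 0.2887·log₂(0.2887/0.3532) = -0.08399
  P(3)·log₂(P(3)/Q(3)) = 0.0702·log₂(0.0702/0.0653) = 0.00733
  P(4)·log₂(P(4)/Q(4)) = 0.5904·log₂(0.5904/0.0099) = 3.48225

D_KL(P||Q) = -0.17719 - 0.08399 + 0.00733 + 3.48225 = 3.22840 ≈ 3.2284 bits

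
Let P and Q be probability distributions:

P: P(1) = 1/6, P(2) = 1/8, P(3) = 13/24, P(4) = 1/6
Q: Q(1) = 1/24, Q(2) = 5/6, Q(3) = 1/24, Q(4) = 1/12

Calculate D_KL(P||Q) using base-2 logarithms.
2.1623 bits

D_KL(P||Q) = Σ P(x) log₂(P(x)/Q(x))

Computing term by term:
  P(1)·log₂(P(1)/Q(1)) = (1/6)·log₂((1/6)/(1/24)) = 0.33333
  P(2)·log₂(P(2)/Q(2)) = (1/8)·log₂((1/8)/(5/6)) = -0.34212
  P(3)·log₂(P(3)/Q(3)) = (13/24)·log₂((13/24)/(1/24)) = 2.00440
  P(4)·log₂(P(4)/Q(4)) = (1/6)·log₂((1/6)/(1/12)) = 0.16667

D_KL(P||Q) = 0.33333 - 0.34212 + 2.00440 + 0.16667 = 2.16228 ≈ 2.1623 bits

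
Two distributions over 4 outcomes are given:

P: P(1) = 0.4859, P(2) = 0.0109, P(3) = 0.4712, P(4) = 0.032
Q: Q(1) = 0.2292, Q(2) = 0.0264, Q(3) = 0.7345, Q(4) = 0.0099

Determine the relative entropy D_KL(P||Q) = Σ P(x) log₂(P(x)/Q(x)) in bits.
0.2652 bits

D_KL(P||Q) = Σ P(x) log₂(P(x)/Q(x))

Computing term by term:
  P(1)·log₂(P(1)/Q(1)) = 0.4859·log₂(0.4859/0.2292) = 0.52674
  P(2)·log₂(P(2)/Q(2)) = 0.0109·log₂(0.0109/0.0264) = -0.01391
  P(3)·log₂(P(3)/Q(3)) = 0.4712·log₂(0.4712/0.7345) = -0.30177
  P(4)·log₂(P(4)/Q(4)) = 0.032·log₂(0.032/0.0099) = 0.05416

D_KL(P||Q) = 0.52674 - 0.01391 - 0.30177 + 0.05416 = 0.26522 ≈ 0.2652 bits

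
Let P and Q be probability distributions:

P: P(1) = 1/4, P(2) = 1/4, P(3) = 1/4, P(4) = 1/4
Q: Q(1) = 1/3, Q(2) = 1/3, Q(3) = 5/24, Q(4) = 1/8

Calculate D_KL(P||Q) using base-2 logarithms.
0.1082 bits

D_KL(P||Q) = Σ P(x) log₂(P(x)/Q(x))

Computing term by term:
  P(1)·log₂(P(1)/Q(1)) = (1/4)·log₂((1/4)/(1/3)) = -0.10376
  P(2)·log₂(P(2)/Q(2)) = (1/4)·log₂((1/4)/(1/3)) = -0.10376
  P(3)·log₂(P(3)/Q(3)) = (1/4)·log₂((1/4)/(5/24)) = 0.06576
  P(4)·log₂(P(4)/Q(4)) = (1/4)·log₂((1/4)/(1/8)) = 0.25000

D_KL(P||Q) = -0.10376 - 0.10376 + 0.06576 + 0.25000 = 0.10824 ≈ 0.1082 bits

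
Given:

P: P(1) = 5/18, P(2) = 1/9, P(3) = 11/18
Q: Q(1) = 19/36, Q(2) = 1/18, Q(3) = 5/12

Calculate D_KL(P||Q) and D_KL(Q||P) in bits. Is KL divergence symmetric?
D_KL(P||Q) = 0.1916 bits, D_KL(Q||P) = 0.2029 bits. No, KL divergence is not symmetric.

D_KL(P||Q) = Σ P(x) log₂(P(x)/Q(x))

Computing term by term:
  P(1)·log₂(P(1)/Q(1)) = (5/18)·log₂((5/18)/(19/36)) = -0.25722
  P(2)·log₂(P(2)/Q(2)) = (1/9)·log₂((1/9)/(1/18)) = 0.11111
  P(3)·log₂(P(3)/Q(3)) = (11/18)·log₂((11/18)/(5/12)) = 0.33766

D_KL(P||Q) = -0.25722 + 0.11111 + 0.33766 = 0.19155 ≈ 0.1916 bits

D_KL(Q||P) = Σ Q(x) log₂(Q(x)/P(x))

Computing term by term:
  Q(1)·log₂(Q(1)/P(1)) = (19/36)·log₂((19/36)/(5/18)) = 0.48872
  Q(2)·log₂(Q(2)/P(2)) = (1/18)·log₂((1/18)/(1/9)) = -0.05556
  Q(3)·log₂(Q(3)/P(3)) = (5/12)·log₂((5/12)/(11/18)) = -0.23023

D_KL(Q||P) = 0.48872 - 0.05556 - 0.23023 = 0.20293 ≈ 0.2029 bits

These are NOT equal (difference: 0.0113 bits). KL divergence is asymmetric: D_KL(P||Q) ≠ D_KL(Q||P) in general.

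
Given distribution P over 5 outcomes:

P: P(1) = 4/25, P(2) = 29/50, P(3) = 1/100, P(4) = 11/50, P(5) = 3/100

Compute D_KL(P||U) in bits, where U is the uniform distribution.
0.7443 bits

U(i) = 1/5 for all i

D_KL(P||U) = Σ P(x) log₂(P(x) / (1/5))
           = Σ P(x) log₂(P(x)) + log₂(5)
           = log₂(5) - H(P)

H(P) = -Σ P(x) log₂(P(x)):
  -P(1)·log₂(P(1)) = -(4/25)·log₂(4/25) = 0.42302
  -P(2)·log₂(P(2)) = -(29/50)·log₂(29/50) = 0.45581
  -P(3)·log₂(P(3)) = -(1/100)·log₂(1/100) = 0.06644
  -P(4)·log₂(P(4)) = -(11/50)·log₂(11/50) = 0.48057
  -P(5)·log₂(P(5)) = -(3/100)·log₂(3/100) = 0.15177
H(P) = 0.42302 + 0.45581 + 0.06644 + 0.48057 + 0.15177 = 1.57761 bits

log₂(5) = 2.32193 bits

D_KL(P||U) = 2.32193 - 1.57761 = 0.74432 ≈ 0.7443 bits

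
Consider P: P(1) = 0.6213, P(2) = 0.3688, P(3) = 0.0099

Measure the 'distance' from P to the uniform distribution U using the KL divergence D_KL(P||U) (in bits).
0.5617 bits

U(i) = 1/3 for all i

D_KL(P||U) = Σ P(x) log₂(P(x) / (1/3))
           = Σ P(x) log₂(P(x)) + log₂(3)
           = log₂(3) - H(P)

H(P) = -Σ P(x) log₂(P(x)):
  -P(1)·log₂(P(1)) = -(0.6213)·log₂(0.6213) = 0.42661
  -P(2)·log₂(P(2)) = -(0.3688)·log₂(0.3688) = 0.53074
  -P(3)·log₂(P(3)) = -(0.0099)·log₂(0.0099) = 0.06592
H(P) = 0.42661 + 0.53074 + 0.06592 = 1.02327 bits

log₂(3) = 1.58496 bits

D_KL(P||U) = 1.58496 - 1.02327 = 0.56169 ≈ 0.5617 bits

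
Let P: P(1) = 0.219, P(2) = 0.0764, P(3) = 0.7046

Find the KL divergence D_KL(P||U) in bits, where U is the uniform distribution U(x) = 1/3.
0.4658 bits

U(i) = 1/3 for all i

D_KL(P||U) = Σ P(x) log₂(P(x) / (1/3))
           = Σ P(x) log₂(P(x)) + log₂(3)
           = log₂(3) - H(P)

H(P) = -Σ P(x) log₂(P(x)):
  -P(1)·log₂(P(1)) = -(0.219)·log₂(0.219) = 0.47983
  -P(2)·log₂(P(2)) = -(0.0764)·log₂(0.0764) = 0.28347
  -P(3)·log₂(P(3)) = -(0.7046)·log₂(0.7046) = 0.35591
H(P) = 0.47983 + 0.28347 + 0.35591 = 1.11921 bits

log₂(3) = 1.58496 bits

D_KL(P||U) = 1.58496 - 1.11921 = 0.46575 ≈ 0.4658 bits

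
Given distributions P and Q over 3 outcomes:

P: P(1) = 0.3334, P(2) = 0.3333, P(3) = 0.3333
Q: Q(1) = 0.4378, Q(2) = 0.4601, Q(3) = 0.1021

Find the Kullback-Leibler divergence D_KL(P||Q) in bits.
0.2828 bits

D_KL(P||Q) = Σ P(x) log₂(P(x)/Q(x))

Computing term by term:
  P(1)·log₂(P(1)/Q(1)) = 0.3334·log₂(0.3334/0.4378) = -0.13103
  P(2)·log₂(P(2)/Q(2)) = 0.3333·log₂(0.3333/0.4601) = -0.15503
  P(3)·log₂(P(3)/Q(3)) = 0.3333·log₂(0.3333/0.1021) = 0.56889

D_KL(P||Q) = -0.13103 - 0.15503 + 0.56889 = 0.28283 ≈ 0.2828 bits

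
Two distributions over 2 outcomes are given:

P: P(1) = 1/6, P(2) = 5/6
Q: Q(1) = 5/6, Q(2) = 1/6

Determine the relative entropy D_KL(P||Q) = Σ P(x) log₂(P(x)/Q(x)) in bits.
1.5480 bits

D_KL(P||Q) = Σ P(x) log₂(P(x)/Q(x))

Computing term by term:
  P(1)·log₂(P(1)/Q(1)) = (1/6)·log₂((1/6)/(5/6)) = -0.38699
  P(2)·log₂(P(2)/Q(2)) = (5/6)·log₂((5/6)/(1/6)) = 1.93494

D_KL(P||Q) = -0.38699 + 1.93494 = 1.54795 ≈ 1.5480 bits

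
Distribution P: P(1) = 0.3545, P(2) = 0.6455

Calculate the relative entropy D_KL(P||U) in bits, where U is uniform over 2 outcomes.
0.0620 bits

U(i) = 1/2 for all i

D_KL(P||U) = Σ P(x) log₂(P(x) / (1/2))
           = Σ P(x) log₂(P(x)) + log₂(2)
           = log₂(2) - H(P)

H(P) = -Σ P(x) log₂(P(x)):
  -P(1)·log₂(P(1)) = -(0.3545)·log₂(0.3545) = 0.53038
  -P(2)·log₂(P(2)) = -(0.6455)·log₂(0.6455) = 0.40764
H(P) = 0.53038 + 0.40764 = 0.93802 bits

log₂(2) = 1.00000 bits

D_KL(P||U) = 1.00000 - 0.93802 = 0.06198 ≈ 0.0620 bits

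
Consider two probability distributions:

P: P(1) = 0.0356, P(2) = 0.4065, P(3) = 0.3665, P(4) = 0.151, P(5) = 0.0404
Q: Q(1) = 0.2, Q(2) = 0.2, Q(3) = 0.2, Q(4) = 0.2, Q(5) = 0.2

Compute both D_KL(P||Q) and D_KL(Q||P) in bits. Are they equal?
D_KL(P||Q) = 0.4931 bits, D_KL(Q||P) = 0.6612 bits. No, they are not equal.

D_KL(P||Q) = Σ P(x) log₂(P(x)/Q(x))

Computing term by term:
  P(1)·log₂(P(1)/Q(1)) = 0.0356·log₂(0.0356/0.2) = -0.08865
  P(2)·log₂(P(2)/Q(2)) = 0.4065·log₂(0.4065/0.2) = 0.41595
  P(3)·log₂(P(3)/Q(3)) = 0.3665·log₂(0.3665/0.2) = 0.32025
  P(4)·log₂(P(4)/Q(4)) = 0.151·log₂(0.151/0.2) = -0.06122
  P(5)·log₂(P(5)/Q(5)) = 0.0404·log₂(0.0404/0.2) = -0.09323

D_KL(P||Q) = -0.08865 + 0.41595 + 0.32025 - 0.06122 - 0.09323 = 0.49310 ≈ 0.4931 bits

D_KL(Q||P) = Σ Q(x) log₂(Q(x)/P(x))

Computing term by term:
  Q(1)·log₂(Q(1)/P(1)) = 0.2·log₂(0.2/0.0356) = 0.49801
  Q(2)·log₂(Q(2)/P(2)) = 0.2·log₂(0.2/0.4065) = -0.20465
  Q(3)·log₂(Q(3)/P(3)) = 0.2·log₂(0.2/0.3665) = -0.17476
  Q(4)·log₂(Q(4)/P(4)) = 0.2·log₂(0.2/0.151) = 0.08109
  Q(5)·log₂(Q(5)/P(5)) = 0.2·log₂(0.2/0.0404) = 0.46151

D_KL(Q||P) = 0.49801 - 0.20465 - 0.17476 + 0.08109 + 0.46151 = 0.66120 ≈ 0.6612 bits

These are NOT equal (difference: 0.1681 bits). KL divergence is asymmetric: D_KL(P||Q) ≠ D_KL(Q||P) in general.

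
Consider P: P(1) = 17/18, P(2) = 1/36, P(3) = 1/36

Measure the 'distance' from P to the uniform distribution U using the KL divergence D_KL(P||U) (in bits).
1.2199 bits

U(i) = 1/3 for all i

D_KL(P||U) = Σ P(x) log₂(P(x) / (1/3))
           = Σ P(x) log₂(P(x)) + log₂(3)
           = log₂(3) - H(P)

H(P) = -Σ P(x) log₂(P(x)):
  -P(1)·log₂(P(1)) = -(17/18)·log₂(17/18) = 0.07788
  -P(2)·log₂(P(2)) = -(1/36)·log₂(1/36) = 0.14361
  -P(3)·log₂(P(3)) = -(1/36)·log₂(1/36) = 0.14361
H(P) = 0.07788 + 0.14361 + 0.14361 = 0.36510 bits

log₂(3) = 1.58496 bits

D_KL(P||U) = 1.58496 - 0.36510 = 1.21986 ≈ 1.2199 bits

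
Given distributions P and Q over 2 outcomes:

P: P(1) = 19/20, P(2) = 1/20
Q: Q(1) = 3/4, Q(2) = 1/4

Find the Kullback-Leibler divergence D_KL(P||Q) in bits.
0.2079 bits

D_KL(P||Q) = Σ P(x) log₂(P(x)/Q(x))

Computing term by term:
  P(1)·log₂(P(1)/Q(1)) = (19/20)·log₂((19/20)/(3/4)) = 0.32399
  P(2)·log₂(P(2)/Q(2)) = (1/20)·log₂((1/20)/(1/4)) = -0.11610

D_KL(P||Q) = 0.32399 - 0.11610 = 0.20789 ≈ 0.2079 bits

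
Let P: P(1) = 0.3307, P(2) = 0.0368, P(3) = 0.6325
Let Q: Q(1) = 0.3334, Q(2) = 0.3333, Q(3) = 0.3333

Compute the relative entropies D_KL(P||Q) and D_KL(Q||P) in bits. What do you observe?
D_KL(P||Q) = 0.4637 bits, D_KL(Q||P) = 0.7554 bits. The two directions give different values (D_KL(Q||P) exceeds D_KL(P||Q) by 0.2917 bits): KL divergence is asymmetric.

D_KL(P||Q) = Σ P(x) log₂(P(x)/Q(x))

Computing term by term:
  P(1)·log₂(P(1)/Q(1)) = 0.3307·log₂(0.3307/0.3334) = -0.00388
  P(2)·log₂(P(2)/Q(2)) = 0.0368·log₂(0.0368/0.3333) = -0.11699
  P(3)·log₂(P(3)/Q(3)) = 0.6325·log₂(0.6325/0.3333) = 0.58458

D_KL(P||Q) = -0.00388 - 0.11699 + 0.58458 = 0.46371 ≈ 0.4637 bits

D_KL(Q||P) = Σ Q(x) log₂(Q(x)/P(x))

Computing term by term:
  Q(1)·log₂(Q(1)/P(1)) = 0.3334·log₂(0.3334/0.3307) = 0.00391
  Q(2)·log₂(Q(2)/P(2)) = 0.3333·log₂(0.3333/0.0368) = 1.05958
  Q(3)·log₂(Q(3)/P(3)) = 0.3333·log₂(0.3333/0.6325) = -0.30805

D_KL(Q||P) = 0.00391 + 1.05958 - 0.30805 = 0.75544 ≈ 0.7554 bits

These are NOT equal (difference: 0.2917 bits). KL divergence is asymmetric: D_KL(P||Q) ≠ D_KL(Q||P) in general.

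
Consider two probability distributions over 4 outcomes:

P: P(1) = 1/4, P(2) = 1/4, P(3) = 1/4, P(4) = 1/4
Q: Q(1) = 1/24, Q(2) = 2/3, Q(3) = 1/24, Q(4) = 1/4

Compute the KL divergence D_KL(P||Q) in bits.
0.9387 bits

D_KL(P||Q) = Σ P(x) log₂(P(x)/Q(x))

Computing term by term:
  P(1)·log₂(P(1)/Q(1)) = (1/4)·log₂((1/4)/(1/24)) = 0.64624
  P(2)·log₂(P(2)/Q(2)) = (1/4)·log₂((1/4)/(2/3)) = -0.35376
  P(3)·log₂(P(3)/Q(3)) = (1/4)·log₂((1/4)/(1/24)) = 0.64624
  P(4)·log₂(P(4)/Q(4)) = (1/4)·log₂((1/4)/(1/4)) = 0.00000

D_KL(P||Q) = 0.64624 - 0.35376 + 0.64624 + 0.00000 = 0.93872 ≈ 0.9387 bits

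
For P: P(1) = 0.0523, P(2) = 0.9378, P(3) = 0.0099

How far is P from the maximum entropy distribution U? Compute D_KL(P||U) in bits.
1.2095 bits

U(i) = 1/3 for all i

D_KL(P||U) = Σ P(x) log₂(P(x) / (1/3))
           = Σ P(x) log₂(P(x)) + log₂(3)
           = log₂(3) - H(P)

H(P) = -Σ P(x) log₂(P(x)):
  -P(1)·log₂(P(1)) = -(0.0523)·log₂(0.0523) = 0.22264
  -P(2)·log₂(P(2)) = -(0.9378)·log₂(0.9378) = 0.08689
  -P(3)·log₂(P(3)) = -(0.0099)·log₂(0.0099) = 0.06592
H(P) = 0.22264 + 0.08689 + 0.06592 = 0.37545 bits

log₂(3) = 1.58496 bits

D_KL(P||U) = 1.58496 - 0.37545 = 1.20951 ≈ 1.2095 bits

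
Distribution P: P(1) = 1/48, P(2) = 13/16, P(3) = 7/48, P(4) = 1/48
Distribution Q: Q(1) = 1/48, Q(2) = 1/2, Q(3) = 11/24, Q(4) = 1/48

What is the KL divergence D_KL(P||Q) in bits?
0.3282 bits

D_KL(P||Q) = Σ P(x) log₂(P(x)/Q(x))

Computing term by term:
  P(1)·log₂(P(1)/Q(1)) = (1/48)·log₂((1/48)/(1/48)) = 0.00000
  P(2)·log₂(P(2)/Q(2)) = (13/16)·log₂((13/16)/(1/2)) = 0.56911
  P(3)·log₂(P(3)/Q(3)) = (7/48)·log₂((7/48)/(11/24)) = -0.24093
  P(4)·log₂(P(4)/Q(4)) = (1/48)·log₂((1/48)/(1/48)) = 0.00000

D_KL(P||Q) = 0.00000 + 0.56911 - 0.24093 + 0.00000 = 0.32818 ≈ 0.3282 bits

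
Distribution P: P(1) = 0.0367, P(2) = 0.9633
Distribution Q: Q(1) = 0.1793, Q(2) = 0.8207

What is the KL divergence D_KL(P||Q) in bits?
0.1387 bits

D_KL(P||Q) = Σ P(x) log₂(P(x)/Q(x))

Computing term by term:
  P(1)·log₂(P(1)/Q(1)) = 0.0367·log₂(0.0367/0.1793) = -0.08399
  P(2)·log₂(P(2)/Q(2)) = 0.9633·log₂(0.9633/0.8207) = 0.22265

D_KL(P||Q) = -0.08399 + 0.22265 = 0.13866 ≈ 0.1387 bits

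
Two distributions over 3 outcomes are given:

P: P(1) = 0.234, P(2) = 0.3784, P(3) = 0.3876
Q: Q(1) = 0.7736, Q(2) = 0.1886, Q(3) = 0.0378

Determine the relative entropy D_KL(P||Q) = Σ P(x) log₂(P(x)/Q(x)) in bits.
1.2781 bits

D_KL(P||Q) = Σ P(x) log₂(P(x)/Q(x))

Computing term by term:
  P(1)·log₂(P(1)/Q(1)) = 0.234·log₂(0.234/0.7736) = -0.40367
  P(2)·log₂(P(2)/Q(2)) = 0.3784·log₂(0.3784/0.1886) = 0.38013
  P(3)·log₂(P(3)/Q(3)) = 0.3876·log₂(0.3876/0.0378) = 1.30160

D_KL(P||Q) = -0.40367 + 0.38013 + 1.30160 = 1.27806 ≈ 1.2781 bits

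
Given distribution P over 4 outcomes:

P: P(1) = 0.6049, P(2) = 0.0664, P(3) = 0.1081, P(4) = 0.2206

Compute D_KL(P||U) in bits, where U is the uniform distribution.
0.4735 bits

U(i) = 1/4 for all i

D_KL(P||U) = Σ P(x) log₂(P(x) / (1/4))
           = Σ P(x) log₂(P(x)) + log₂(4)
           = log₂(4) - H(P)

H(P) = -Σ P(x) log₂(P(x)):
  -P(1)·log₂(P(1)) = -(0.6049)·log₂(0.6049) = 0.43869
  -P(2)·log₂(P(2)) = -(0.0664)·log₂(0.0664) = 0.25980
  -P(3)·log₂(P(3)) = -(0.1081)·log₂(0.1081) = 0.34695
  -P(4)·log₂(P(4)) = -(0.2206)·log₂(0.2206) = 0.48102
H(P) = 0.43869 + 0.25980 + 0.34695 + 0.48102 = 1.52646 bits

log₂(4) = 2.00000 bits

D_KL(P||U) = 2.00000 - 1.52646 = 0.47354 ≈ 0.4735 bits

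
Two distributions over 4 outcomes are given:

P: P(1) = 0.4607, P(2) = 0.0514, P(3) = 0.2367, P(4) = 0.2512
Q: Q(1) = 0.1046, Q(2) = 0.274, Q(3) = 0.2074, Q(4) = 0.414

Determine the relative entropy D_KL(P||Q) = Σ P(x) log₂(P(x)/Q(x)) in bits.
0.7254 bits

D_KL(P||Q) = Σ P(x) log₂(P(x)/Q(x))

Computing term by term:
  P(1)·log₂(P(1)/Q(1)) = 0.4607·log₂(0.4607/0.1046) = 0.98541
  P(2)·log₂(P(2)/Q(2)) = 0.0514·log₂(0.0514/0.274) = -0.12410
  P(3)·log₂(P(3)/Q(3)) = 0.2367·log₂(0.2367/0.2074) = 0.04513
  P(4)·log₂(P(4)/Q(4)) = 0.2512·log₂(0.2512/0.414) = -0.18106

D_KL(P||Q) = 0.98541 - 0.12410 + 0.04513 - 0.18106 = 0.72538 ≈ 0.7254 bits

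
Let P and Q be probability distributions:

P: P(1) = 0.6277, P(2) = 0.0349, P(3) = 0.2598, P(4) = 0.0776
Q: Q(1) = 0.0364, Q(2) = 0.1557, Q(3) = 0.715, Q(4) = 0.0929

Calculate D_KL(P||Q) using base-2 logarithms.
2.1037 bits

D_KL(P||Q) = Σ P(x) log₂(P(x)/Q(x))

Computing term by term:
  P(1)·log₂(P(1)/Q(1)) = 0.6277·log₂(0.6277/0.0364) = 2.57863
  P(2)·log₂(P(2)/Q(2)) = 0.0349·log₂(0.0349/0.1557) = -0.07530
  P(3)·log₂(P(3)/Q(3)) = 0.2598·log₂(0.2598/0.715) = -0.37945
  P(4)·log₂(P(4)/Q(4)) = 0.0776·log₂(0.0776/0.0929) = -0.02015

D_KL(P||Q) = 2.57863 - 0.07530 - 0.37945 - 0.02015 = 2.10373 ≈ 2.1037 bits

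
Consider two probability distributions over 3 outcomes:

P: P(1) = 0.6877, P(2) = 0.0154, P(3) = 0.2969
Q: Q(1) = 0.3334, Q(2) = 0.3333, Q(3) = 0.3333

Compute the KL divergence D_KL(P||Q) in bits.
0.6005 bits

D_KL(P||Q) = Σ P(x) log₂(P(x)/Q(x))

Computing term by term:
  P(1)·log₂(P(1)/Q(1)) = 0.6877·log₂(0.6877/0.3334) = 0.71832
  P(2)·log₂(P(2)/Q(2)) = 0.0154·log₂(0.0154/0.3333) = -0.06831
  P(3)·log₂(P(3)/Q(3)) = 0.2969·log₂(0.2969/0.3333) = -0.04954

D_KL(P||Q) = 0.71832 - 0.06831 - 0.04954 = 0.60047 ≈ 0.6005 bits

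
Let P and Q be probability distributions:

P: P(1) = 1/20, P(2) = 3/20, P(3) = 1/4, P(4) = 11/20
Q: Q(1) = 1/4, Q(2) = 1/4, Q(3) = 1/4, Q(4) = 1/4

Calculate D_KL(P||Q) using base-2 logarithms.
0.3990 bits

D_KL(P||Q) = Σ P(x) log₂(P(x)/Q(x))

Computing term by term:
  P(1)·log₂(P(1)/Q(1)) = (1/20)·log₂((1/20)/(1/4)) = -0.11610
  P(2)·log₂(P(2)/Q(2)) = (3/20)·log₂((3/20)/(1/4)) = -0.11054
  P(3)·log₂(P(3)/Q(3)) = (1/4)·log₂((1/4)/(1/4)) = 0.00000
  P(4)·log₂(P(4)/Q(4)) = (11/20)·log₂((11/20)/(1/4)) = 0.62563

D_KL(P||Q) = -0.11610 - 0.11054 + 0.00000 + 0.62563 = 0.39899 ≈ 0.3990 bits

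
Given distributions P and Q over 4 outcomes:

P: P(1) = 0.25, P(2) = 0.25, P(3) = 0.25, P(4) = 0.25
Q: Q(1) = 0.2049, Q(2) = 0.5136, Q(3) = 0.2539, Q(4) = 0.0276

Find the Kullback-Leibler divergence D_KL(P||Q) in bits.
0.6013 bits

D_KL(P||Q) = Σ P(x) log₂(P(x)/Q(x))

Computing term by term:
  P(1)·log₂(P(1)/Q(1)) = 0.25·log₂(0.25/0.2049) = 0.07175
  P(2)·log₂(P(2)/Q(2)) = 0.25·log₂(0.25/0.5136) = -0.25968
  P(3)·log₂(P(3)/Q(3)) = 0.25·log₂(0.25/0.2539) = -0.00558
  P(4)·log₂(P(4)/Q(4)) = 0.25·log₂(0.25/0.0276) = 0.79480

D_KL(P||Q) = 0.07175 - 0.25968 - 0.00558 + 0.79480 = 0.60129 ≈ 0.6013 bits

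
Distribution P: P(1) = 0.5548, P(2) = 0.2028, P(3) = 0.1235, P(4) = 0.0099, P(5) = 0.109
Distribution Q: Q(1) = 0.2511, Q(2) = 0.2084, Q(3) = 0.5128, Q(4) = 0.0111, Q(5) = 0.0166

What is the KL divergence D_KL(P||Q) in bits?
0.6672 bits

D_KL(P||Q) = Σ P(x) log₂(P(x)/Q(x))

Computing term by term:
  P(1)·log₂(P(1)/Q(1)) = 0.5548·log₂(0.5548/0.2511) = 0.63453
  P(2)·log₂(P(2)/Q(2)) = 0.2028·log₂(0.2028/0.2084) = -0.00797
  P(3)·log₂(P(3)/Q(3)) = 0.1235·log₂(0.1235/0.5128) = -0.25365
  P(4)·log₂(P(4)/Q(4)) = 0.0099·log₂(0.0099/0.0111) = -0.00163
  P(5)·log₂(P(5)/Q(5)) = 0.109·log₂(0.109/0.0166) = 0.29594

D_KL(P||Q) = 0.63453 - 0.00797 - 0.25365 - 0.00163 + 0.29594 = 0.66722 ≈ 0.6672 bits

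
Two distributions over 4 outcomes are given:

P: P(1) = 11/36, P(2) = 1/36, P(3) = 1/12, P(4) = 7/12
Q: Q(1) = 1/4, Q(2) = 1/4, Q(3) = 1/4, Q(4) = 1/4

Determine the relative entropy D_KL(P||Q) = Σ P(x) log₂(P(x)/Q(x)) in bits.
0.5814 bits

D_KL(P||Q) = Σ P(x) log₂(P(x)/Q(x))

Computing term by term:
  P(1)·log₂(P(1)/Q(1)) = (11/36)·log₂((11/36)/(1/4)) = 0.08846
  P(2)·log₂(P(2)/Q(2)) = (1/36)·log₂((1/36)/(1/4)) = -0.08805
  P(3)·log₂(P(3)/Q(3)) = (1/12)·log₂((1/12)/(1/4)) = -0.13208
  P(4)·log₂(P(4)/Q(4)) = (7/12)·log₂((7/12)/(1/4)) = 0.71306

D_KL(P||Q) = 0.08846 - 0.08805 - 0.13208 + 0.71306 = 0.58139 ≈ 0.5814 bits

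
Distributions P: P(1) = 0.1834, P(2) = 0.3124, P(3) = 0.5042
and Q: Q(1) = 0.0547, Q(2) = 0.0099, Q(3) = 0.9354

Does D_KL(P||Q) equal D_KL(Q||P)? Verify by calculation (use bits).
D_KL(P||Q) = 1.4263 bits, D_KL(Q||P) = 0.6892 bits. No — D_KL(P||Q) ≠ D_KL(Q||P) for this pair.

D_KL(P||Q) = Σ P(x) log₂(P(x)/Q(x))

Computing term by term:
  P(1)·log₂(P(1)/Q(1)) = 0.1834·log₂(0.1834/0.0547) = 0.32010
  P(2)·log₂(P(2)/Q(2)) = 0.3124·log₂(0.3124/0.0099) = 1.55570
  P(3)·log₂(P(3)/Q(3)) = 0.5042·log₂(0.5042/0.9354) = -0.44954

D_KL(P||Q) = 0.32010 + 1.55570 - 0.44954 = 1.42626 ≈ 1.4263 bits

D_KL(Q||P) = Σ Q(x) log₂(Q(x)/P(x))

Computing term by term:
  Q(1)·log₂(Q(1)/P(1)) = 0.0547·log₂(0.0547/0.1834) = -0.09547
  Q(2)·log₂(Q(2)/P(2)) = 0.0099·log₂(0.0099/0.3124) = -0.04930
  Q(3)·log₂(Q(3)/P(3)) = 0.9354·log₂(0.9354/0.5042) = 0.83399

D_KL(Q||P) = -0.09547 - 0.04930 + 0.83399 = 0.68922 ≈ 0.6892 bits

These are NOT equal (difference: 0.7371 bits). KL divergence is asymmetric: D_KL(P||Q) ≠ D_KL(Q||P) in general.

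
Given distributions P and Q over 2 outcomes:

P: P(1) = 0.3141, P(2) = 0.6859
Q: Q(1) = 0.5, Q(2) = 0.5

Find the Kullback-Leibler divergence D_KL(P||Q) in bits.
0.1022 bits

D_KL(P||Q) = Σ P(x) log₂(P(x)/Q(x))

Computing term by term:
  P(1)·log₂(P(1)/Q(1)) = 0.3141·log₂(0.3141/0.5) = -0.21067
  P(2)·log₂(P(2)/Q(2)) = 0.6859·log₂(0.6859/0.5) = 0.31282

D_KL(P||Q) = -0.21067 + 0.31282 = 0.10215 ≈ 0.1022 bits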